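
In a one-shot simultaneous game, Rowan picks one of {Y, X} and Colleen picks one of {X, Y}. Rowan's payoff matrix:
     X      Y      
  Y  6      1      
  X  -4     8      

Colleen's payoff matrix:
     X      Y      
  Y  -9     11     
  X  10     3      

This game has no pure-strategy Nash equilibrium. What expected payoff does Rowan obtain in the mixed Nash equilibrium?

52/17

For Rowan to be willing to mix, Rowan must be indifferent between Y and X, which pins down Colleen's mix.
  Rowan's payoff from Y: q·6 + (1−q)·1 = 5q + 1
  Rowan's payoff from X: q·(-4) + (1−q)·8 = -12q + 8
  5q + 1 = -12q + 8  ⇒  17q = 7  ⇒  q = 7/17.
At equilibrium Rowan is indifferent across rows, so Rowan's payoff equals the payoff from Y: (7/17)·6 + (10/17)·1 = 52/17.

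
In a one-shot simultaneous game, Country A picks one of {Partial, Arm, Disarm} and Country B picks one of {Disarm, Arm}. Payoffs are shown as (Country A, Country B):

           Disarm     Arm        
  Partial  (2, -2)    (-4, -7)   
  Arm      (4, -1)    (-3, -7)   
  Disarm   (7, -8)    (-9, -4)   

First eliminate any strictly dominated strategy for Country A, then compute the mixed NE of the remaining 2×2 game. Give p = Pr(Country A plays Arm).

p = 2/5

Country A's strategy Partial is strictly dominated by Arm: 4 > 2 and -3 > -4. Eliminate Partial.
Country B's indifference between Disarm and Arm determines Country A's mixing probability p:
  Country B's expected payoff from Disarm: p·(-1) + (1−p)·(-8) = 7p - 8
  Country B's expected payoff from Arm: p·(-7) + (1−p)·(-4) = -3p - 4
  7p - 8 = -3p - 4  ⇒  10p = 4  ⇒  p = 2/5.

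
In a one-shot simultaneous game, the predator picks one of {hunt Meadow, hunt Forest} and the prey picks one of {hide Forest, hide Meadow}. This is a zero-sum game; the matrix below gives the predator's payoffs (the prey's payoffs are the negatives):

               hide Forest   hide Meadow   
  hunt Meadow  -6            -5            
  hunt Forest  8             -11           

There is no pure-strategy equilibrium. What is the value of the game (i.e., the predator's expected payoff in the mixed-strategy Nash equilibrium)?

The predator's indifference between hunt Meadow and hunt Forest determines the prey's mixing probability q:
  the predator's payoff to hunt Meadow: q·(-6) + (1−q)·(-5) = -q - 5
  the predator's payoff to hunt Forest: q·8 + (1−q)·(-11) = 19q - 11
  -q - 5 = 19q - 11  ⇒  -20q = -6  ⇒  q = 3/10.
The value is the predator's expected payoff against this mix (using hunt Meadow): (3/10)·(-6) + (7/10)·(-5) = -53/10.

v = -53/10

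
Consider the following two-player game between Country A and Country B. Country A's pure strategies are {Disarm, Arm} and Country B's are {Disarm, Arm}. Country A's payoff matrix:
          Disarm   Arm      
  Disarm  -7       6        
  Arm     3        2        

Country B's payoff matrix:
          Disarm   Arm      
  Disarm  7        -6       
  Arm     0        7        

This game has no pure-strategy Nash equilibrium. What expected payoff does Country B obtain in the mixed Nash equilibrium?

Set Country B's expected payoff from Disarm equal to that from Arm:
  Country B's payoff to Disarm: p·7 + (1−p)·0 = 7p
  Country B's payoff to Arm: p·(-6) + (1−p)·7 = -13p + 7
  7p = -13p + 7  ⇒  20p = 7  ⇒  p = 7/20.
At equilibrium Country B is indifferent across columns, so Country B's payoff equals the payoff from Disarm: (7/20)·7 + (13/20)·0 = 49/20.

49/20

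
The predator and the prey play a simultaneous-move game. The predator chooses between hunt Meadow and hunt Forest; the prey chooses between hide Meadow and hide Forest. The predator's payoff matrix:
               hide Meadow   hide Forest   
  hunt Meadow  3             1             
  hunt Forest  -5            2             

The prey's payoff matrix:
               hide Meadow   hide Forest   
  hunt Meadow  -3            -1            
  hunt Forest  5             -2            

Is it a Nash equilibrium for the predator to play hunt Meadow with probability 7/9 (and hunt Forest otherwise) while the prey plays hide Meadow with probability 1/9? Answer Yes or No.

Yes

Check the prey's indifference given the predator's mix p = 7/9:
  payoff from hide Meadow = -11/9; payoff from hide Forest = -11/9 — equal.
Check the predator's indifference given the prey's mix q = 1/9:
  payoff from hunt Meadow = 11/9; payoff from hunt Forest = 11/9 — equal.
Both players are indifferent, so neither can profitably deviate.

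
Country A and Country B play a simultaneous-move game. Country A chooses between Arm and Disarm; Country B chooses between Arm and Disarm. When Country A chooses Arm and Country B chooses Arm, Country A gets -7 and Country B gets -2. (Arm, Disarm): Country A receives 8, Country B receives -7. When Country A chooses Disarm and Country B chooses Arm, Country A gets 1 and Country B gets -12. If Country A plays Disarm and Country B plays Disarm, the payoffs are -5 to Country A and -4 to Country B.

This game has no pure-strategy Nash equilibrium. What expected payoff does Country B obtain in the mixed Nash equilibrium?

Country B's indifference between Arm and Disarm determines Country A's mixing probability p:
  Country B's payoff from Arm: p·(-2) + (1−p)·(-12) = 10p - 12
  Country B's payoff from Disarm: p·(-7) + (1−p)·(-4) = -3p - 4
  10p - 12 = -3p - 4  ⇒  13p = 8  ⇒  p = 8/13.
At equilibrium Country B is indifferent across columns, so Country B's payoff equals the payoff from Arm: (8/13)·(-2) + (5/13)·(-12) = -76/13.

-76/13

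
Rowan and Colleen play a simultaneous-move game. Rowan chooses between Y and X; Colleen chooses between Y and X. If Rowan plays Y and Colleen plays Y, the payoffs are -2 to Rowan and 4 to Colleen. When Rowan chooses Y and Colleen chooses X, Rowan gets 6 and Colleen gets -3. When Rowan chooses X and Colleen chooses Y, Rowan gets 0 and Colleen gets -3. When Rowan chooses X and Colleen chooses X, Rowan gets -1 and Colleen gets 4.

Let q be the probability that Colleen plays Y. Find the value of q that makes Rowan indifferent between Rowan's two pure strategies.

Rowan's indifference between Y and X determines Colleen's mixing probability q:
  Rowan's payoff from Y: q·(-2) + (1−q)·6 = -8q + 6
  Rowan's payoff from X: q·0 + (1−q)·(-1) = q - 1
  -8q + 6 = q - 1  ⇒  -9q = -7  ⇒  q = 7/9.

q = 7/9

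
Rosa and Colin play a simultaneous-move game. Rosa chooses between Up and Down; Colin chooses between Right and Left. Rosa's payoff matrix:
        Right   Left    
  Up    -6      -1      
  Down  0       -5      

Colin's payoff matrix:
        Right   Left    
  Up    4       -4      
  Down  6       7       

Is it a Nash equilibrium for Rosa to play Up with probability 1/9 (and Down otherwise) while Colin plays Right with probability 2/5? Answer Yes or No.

Yes

Check Colin's indifference given Rosa's mix p = 1/9:
  payoff from Right = 52/9; payoff from Left = 52/9 — equal.
Check Rosa's indifference given Colin's mix q = 2/5:
  payoff from Up = -3; payoff from Down = -3 — equal.
Both players are indifferent, so neither can profitably deviate.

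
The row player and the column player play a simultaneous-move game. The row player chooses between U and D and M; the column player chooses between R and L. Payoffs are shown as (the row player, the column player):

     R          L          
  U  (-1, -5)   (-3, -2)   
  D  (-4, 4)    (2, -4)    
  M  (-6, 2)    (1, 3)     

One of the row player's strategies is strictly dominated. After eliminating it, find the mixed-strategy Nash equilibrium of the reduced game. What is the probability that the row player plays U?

p = 8/11

The row player's strategy M is strictly dominated by D: -4 > -6 and 2 > 1. Eliminate M.
In a mixed equilibrium the column player is indifferent between R and L; this condition fixes p.
  the column player's payoff from R: p·(-5) + (1−p)·4 = -9p + 4
  the column player's payoff from L: p·(-2) + (1−p)·(-4) = 2p - 4
  -9p + 4 = 2p - 4  ⇒  -11p = -8  ⇒  p = 8/11.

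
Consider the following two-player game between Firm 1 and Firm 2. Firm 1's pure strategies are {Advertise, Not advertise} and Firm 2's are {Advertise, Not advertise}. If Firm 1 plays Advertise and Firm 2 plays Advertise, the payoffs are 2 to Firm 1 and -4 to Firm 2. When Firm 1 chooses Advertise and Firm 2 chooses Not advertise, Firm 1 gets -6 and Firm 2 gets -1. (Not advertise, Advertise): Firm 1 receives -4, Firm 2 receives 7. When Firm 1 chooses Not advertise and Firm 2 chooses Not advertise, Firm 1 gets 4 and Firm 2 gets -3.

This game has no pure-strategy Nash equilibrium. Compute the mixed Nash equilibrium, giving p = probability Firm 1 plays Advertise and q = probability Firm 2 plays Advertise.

In a mixed equilibrium Firm 2 is indifferent between Advertise and Not advertise; this condition fixes p.
  Firm 2's expected payoff from Advertise: p·(-4) + (1−p)·7 = -11p + 7
  Firm 2's expected payoff from Not advertise: p·(-1) + (1−p)·(-3) = 2p - 3
  -11p + 7 = 2p - 3  ⇒  -13p = -10  ⇒  p = 10/13.
In a mixed equilibrium Firm 1 is indifferent between Advertise and Not advertise; this condition fixes q.
  Firm 1's expected payoff from Advertise: q·2 + (1−q)·(-6) = 8q - 6
  Firm 1's expected payoff from Not advertise: q·(-4) + (1−q)·4 = -8q + 4
  8q - 6 = -8q + 4  ⇒  16q = 10  ⇒  q = 5/8.

p = 10/13, q = 5/8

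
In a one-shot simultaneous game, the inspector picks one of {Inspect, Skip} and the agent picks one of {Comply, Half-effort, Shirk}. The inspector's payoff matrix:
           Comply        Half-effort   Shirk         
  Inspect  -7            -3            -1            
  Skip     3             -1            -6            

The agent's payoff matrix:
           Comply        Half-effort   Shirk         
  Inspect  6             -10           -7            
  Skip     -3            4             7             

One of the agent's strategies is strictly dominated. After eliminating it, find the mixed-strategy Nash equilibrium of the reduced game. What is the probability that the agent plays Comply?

The agent's strategy Half-effort is strictly dominated by Shirk: -7 > -10 and 7 > 4. Eliminate Half-effort.
The inspector's indifference between Inspect and Skip determines the agent's mixing probability q:
  the inspector's payoff to Inspect: q·(-7) + (1−q)·(-1) = -6q - 1
  the inspector's payoff to Skip: q·3 + (1−q)·(-6) = 9q - 6
  -6q - 1 = 9q - 6  ⇒  -15q = -5  ⇒  q = 1/3.

q = 1/3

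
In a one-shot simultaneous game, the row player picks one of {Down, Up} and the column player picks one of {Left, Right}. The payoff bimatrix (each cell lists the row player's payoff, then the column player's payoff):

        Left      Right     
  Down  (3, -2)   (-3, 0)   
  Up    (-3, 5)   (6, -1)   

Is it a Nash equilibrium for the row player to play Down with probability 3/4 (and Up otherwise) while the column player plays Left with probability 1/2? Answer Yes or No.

No

Given the column player's mix q = 1/2, the row player's payoff from Down is 0 but from Up is 3/2. The row player strictly prefers Up, so the row player would not mix.
So the proposed profile is not a Nash equilibrium.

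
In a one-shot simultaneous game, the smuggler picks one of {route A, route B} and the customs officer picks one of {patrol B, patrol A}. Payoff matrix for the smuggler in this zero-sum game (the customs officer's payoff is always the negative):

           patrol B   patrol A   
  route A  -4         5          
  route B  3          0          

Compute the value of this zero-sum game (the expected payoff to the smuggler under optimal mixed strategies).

For the smuggler to be willing to mix, the smuggler must be indifferent between route A and route B, which pins down the customs officer's mix.
  the smuggler's expected payoff from route A: q·(-4) + (1−q)·5 = -9q + 5
  the smuggler's expected payoff from route B: q·3 + (1−q)·0 = 3q
  -9q + 5 = 3q  ⇒  -12q = -5  ⇒  q = 5/12.
The value is the smuggler's expected payoff against this mix (using route A): (5/12)·(-4) + (7/12)·5 = 5/4.

v = 5/4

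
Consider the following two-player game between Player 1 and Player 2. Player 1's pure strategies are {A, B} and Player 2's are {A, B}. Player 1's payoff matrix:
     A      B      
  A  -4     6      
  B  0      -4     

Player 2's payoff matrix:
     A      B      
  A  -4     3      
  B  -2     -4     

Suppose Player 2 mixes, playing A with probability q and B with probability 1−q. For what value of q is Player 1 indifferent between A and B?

Set Player 1's expected payoff from A equal to that from B:
  Player 1's payoff from A: q·(-4) + (1−q)·6 = -10q + 6
  Player 1's payoff from B: q·0 + (1−q)·(-4) = 4q - 4
  -10q + 6 = 4q - 4  ⇒  -14q = -10  ⇒  q = 5/7.

q = 5/7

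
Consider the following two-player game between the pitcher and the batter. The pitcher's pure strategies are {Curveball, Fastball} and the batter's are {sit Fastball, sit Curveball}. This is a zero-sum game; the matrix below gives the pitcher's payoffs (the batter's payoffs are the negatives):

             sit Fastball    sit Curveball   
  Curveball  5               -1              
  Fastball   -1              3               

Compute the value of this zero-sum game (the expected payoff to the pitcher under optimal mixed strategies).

v = 7/5

For the pitcher to be willing to mix, the pitcher must be indifferent between Curveball and Fastball, which pins down the batter's mix.
  the pitcher's expected payoff from Curveball: q·5 + (1−q)·(-1) = 6q - 1
  the pitcher's expected payoff from Fastball: q·(-1) + (1−q)·3 = -4q + 3
  6q - 1 = -4q + 3  ⇒  10q = 4  ⇒  q = 2/5.
The value is the pitcher's expected payoff against this mix (using Curveball): (2/5)·5 + (3/5)·(-1) = 7/5.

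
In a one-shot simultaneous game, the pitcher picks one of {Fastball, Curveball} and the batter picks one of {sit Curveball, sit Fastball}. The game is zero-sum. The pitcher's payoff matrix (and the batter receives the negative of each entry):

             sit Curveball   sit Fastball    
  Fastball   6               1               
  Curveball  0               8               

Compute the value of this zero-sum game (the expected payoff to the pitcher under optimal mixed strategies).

v = 48/13

In a mixed equilibrium the pitcher is indifferent between Fastball and Curveball; this condition fixes q.
  the pitcher's expected payoff from Fastball: q·6 + (1−q)·1 = 5q + 1
  the pitcher's expected payoff from Curveball: q·0 + (1−q)·8 = -8q + 8
  5q + 1 = -8q + 8  ⇒  13q = 7  ⇒  q = 7/13.
The value is the pitcher's expected payoff against this mix (using Fastball): (7/13)·6 + (6/13)·1 = 48/13.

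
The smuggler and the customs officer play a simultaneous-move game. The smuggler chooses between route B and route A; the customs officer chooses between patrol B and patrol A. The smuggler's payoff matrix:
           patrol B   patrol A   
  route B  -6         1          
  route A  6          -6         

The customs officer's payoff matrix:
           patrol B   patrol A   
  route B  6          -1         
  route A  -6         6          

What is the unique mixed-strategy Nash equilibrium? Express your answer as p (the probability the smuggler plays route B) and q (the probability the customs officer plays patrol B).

The customs officer's indifference between patrol B and patrol A determines the smuggler's mixing probability p:
  the customs officer's payoff to patrol B: p·6 + (1−p)·(-6) = 12p - 6
  the customs officer's payoff to patrol A: p·(-1) + (1−p)·6 = -7p + 6
  12p - 6 = -7p + 6  ⇒  19p = 12  ⇒  p = 12/19.
For the smuggler to be willing to mix, the smuggler must be indifferent between route B and route A, which pins down the customs officer's mix.
  the smuggler's payoff from route B: q·(-6) + (1−q)·1 = -7q + 1
  the smuggler's payoff from route A: q·6 + (1−q)·(-6) = 12q - 6
  -7q + 1 = 12q - 6  ⇒  -19q = -7  ⇒  q = 7/19.

p = 12/19, q = 7/19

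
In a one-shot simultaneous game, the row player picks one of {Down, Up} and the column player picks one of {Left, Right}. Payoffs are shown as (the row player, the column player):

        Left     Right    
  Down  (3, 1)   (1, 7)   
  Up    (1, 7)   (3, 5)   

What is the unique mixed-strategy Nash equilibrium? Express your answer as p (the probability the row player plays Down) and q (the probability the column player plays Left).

p = 1/4, q = 1/2

The row player's mix must leave the column player indifferent between Left and Right.
  the column player's payoff from Left: p·1 + (1−p)·7 = -6p + 7
  the column player's payoff from Right: p·7 + (1−p)·5 = 2p + 5
  -6p + 7 = 2p + 5  ⇒  -8p = -2  ⇒  p = 1/4.
The row player's indifference between Down and Up determines the column player's mixing probability q:
  the row player's payoff from Down: q·3 + (1−q)·1 = 2q + 1
  the row player's payoff from Up: q·1 + (1−q)·3 = -2q + 3
  2q + 1 = -2q + 3  ⇒  4q = 2  ⇒  q = 1/2.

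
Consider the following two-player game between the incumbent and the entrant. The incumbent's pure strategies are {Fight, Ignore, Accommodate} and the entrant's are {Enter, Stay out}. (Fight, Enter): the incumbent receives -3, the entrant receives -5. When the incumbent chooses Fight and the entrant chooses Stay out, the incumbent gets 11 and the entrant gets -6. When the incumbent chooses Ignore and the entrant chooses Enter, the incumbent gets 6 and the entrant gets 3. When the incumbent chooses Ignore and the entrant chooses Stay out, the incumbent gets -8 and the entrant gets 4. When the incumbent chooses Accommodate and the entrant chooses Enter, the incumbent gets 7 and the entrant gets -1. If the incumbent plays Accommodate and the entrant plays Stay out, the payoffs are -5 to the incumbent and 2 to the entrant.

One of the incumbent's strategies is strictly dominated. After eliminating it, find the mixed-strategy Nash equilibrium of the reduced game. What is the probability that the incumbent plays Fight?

The incumbent's strategy Ignore is strictly dominated by Accommodate: 7 > 6 and -5 > -8. Eliminate Ignore.
For the entrant to be willing to mix, the entrant must be indifferent between Enter and Stay out, which pins down the incumbent's mix.
  the entrant's expected payoff from Enter: p·(-5) + (1−p)·(-1) = -4p - 1
  the entrant's expected payoff from Stay out: p·(-6) + (1−p)·2 = -8p + 2
  -4p - 1 = -8p + 2  ⇒  4p = 3  ⇒  p = 3/4.

p = 3/4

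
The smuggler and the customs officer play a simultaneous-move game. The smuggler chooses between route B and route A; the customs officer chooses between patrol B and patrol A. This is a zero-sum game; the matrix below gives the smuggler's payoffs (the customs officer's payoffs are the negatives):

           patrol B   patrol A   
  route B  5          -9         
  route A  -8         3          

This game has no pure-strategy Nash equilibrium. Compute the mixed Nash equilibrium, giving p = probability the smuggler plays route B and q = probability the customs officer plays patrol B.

In a mixed equilibrium the customs officer is indifferent between patrol B and patrol A; this condition fixes p.
  the customs officer's payoff from patrol B: p·(-5) + (1−p)·8 = -13p + 8
  the customs officer's payoff from patrol A: p·9 + (1−p)·(-3) = 12p - 3
  -13p + 8 = 12p - 3  ⇒  -25p = -11  ⇒  p = 11/25.
Set the smuggler's expected payoff from route B equal to that from route A:
  the smuggler's expected payoff from route B: q·5 + (1−q)·(-9) = 14q - 9
  the smuggler's expected payoff from route A: q·(-8) + (1−q)·3 = -11q + 3
  14q - 9 = -11q + 3  ⇒  25q = 12  ⇒  q = 12/25.

p = 11/25, q = 12/25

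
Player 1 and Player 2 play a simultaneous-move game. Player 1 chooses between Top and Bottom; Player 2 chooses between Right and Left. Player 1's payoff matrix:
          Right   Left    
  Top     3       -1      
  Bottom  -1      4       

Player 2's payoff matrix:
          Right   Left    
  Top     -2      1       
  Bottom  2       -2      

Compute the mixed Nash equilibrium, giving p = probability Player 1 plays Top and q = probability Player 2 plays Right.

p = 4/7, q = 5/9

Set Player 2's expected payoff from Right equal to that from Left:
  Player 2's expected payoff from Right: p·(-2) + (1−p)·2 = -4p + 2
  Player 2's expected payoff from Left: p·1 + (1−p)·(-2) = 3p - 2
  -4p + 2 = 3p - 2  ⇒  -7p = -4  ⇒  p = 4/7.
Player 1's indifference between Top and Bottom determines Player 2's mixing probability q:
  Player 1's expected payoff from Top: q·3 + (1−q)·(-1) = 4q - 1
  Player 1's expected payoff from Bottom: q·(-1) + (1−q)·4 = -5q + 4
  4q - 1 = -5q + 4  ⇒  9q = 5  ⇒  q = 5/9.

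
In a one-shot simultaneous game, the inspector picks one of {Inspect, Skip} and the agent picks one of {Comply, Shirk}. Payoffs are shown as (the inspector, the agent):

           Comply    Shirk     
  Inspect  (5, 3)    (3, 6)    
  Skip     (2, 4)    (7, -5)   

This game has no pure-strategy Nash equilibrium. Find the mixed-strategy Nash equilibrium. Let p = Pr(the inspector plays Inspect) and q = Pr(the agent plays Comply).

Set the agent's expected payoff from Comply equal to that from Shirk:
  the agent's payoff from Comply: p·3 + (1−p)·4 = -p + 4
  the agent's payoff from Shirk: p·6 + (1−p)·(-5) = 11p - 5
  -p + 4 = 11p - 5  ⇒  -12p = -9  ⇒  p = 3/4.
In a mixed equilibrium the inspector is indifferent between Inspect and Skip; this condition fixes q.
  the inspector's payoff from Inspect: q·5 + (1−q)·3 = 2q + 3
  the inspector's payoff from Skip: q·2 + (1−q)·7 = -5q + 7
  2q + 3 = -5q + 7  ⇒  7q = 4  ⇒  q = 4/7.

p = 3/4, q = 4/7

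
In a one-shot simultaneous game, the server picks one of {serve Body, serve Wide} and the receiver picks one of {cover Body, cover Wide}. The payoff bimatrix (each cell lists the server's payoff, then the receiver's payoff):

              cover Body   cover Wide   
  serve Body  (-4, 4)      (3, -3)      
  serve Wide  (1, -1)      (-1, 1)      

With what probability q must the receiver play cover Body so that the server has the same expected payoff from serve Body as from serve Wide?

For the server to be willing to mix, the server must be indifferent between serve Body and serve Wide, which pins down the receiver's mix.
  the server's payoff to serve Body: q·(-4) + (1−q)·3 = -7q + 3
  the server's payoff to serve Wide: q·1 + (1−q)·(-1) = 2q - 1
  -7q + 3 = 2q - 1  ⇒  -9q = -4  ⇒  q = 4/9.

q = 4/9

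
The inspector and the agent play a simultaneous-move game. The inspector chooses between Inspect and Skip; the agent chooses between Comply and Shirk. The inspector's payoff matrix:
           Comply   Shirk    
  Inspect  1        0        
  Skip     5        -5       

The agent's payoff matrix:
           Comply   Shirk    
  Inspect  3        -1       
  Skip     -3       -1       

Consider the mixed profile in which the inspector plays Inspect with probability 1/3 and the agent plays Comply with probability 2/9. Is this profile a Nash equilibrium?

No

Given the agent's mix q = 2/9, the inspector's payoff from Inspect is 2/9 but from Skip is -25/9. The inspector strictly prefers Inspect, so the inspector would not mix.
So the proposed profile is not a Nash equilibrium.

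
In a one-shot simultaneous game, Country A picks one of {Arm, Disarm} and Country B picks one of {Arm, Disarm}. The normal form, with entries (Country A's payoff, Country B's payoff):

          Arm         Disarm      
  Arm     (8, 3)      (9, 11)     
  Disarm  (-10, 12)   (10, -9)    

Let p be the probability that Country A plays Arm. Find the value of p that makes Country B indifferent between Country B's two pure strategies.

Country B's indifference between Arm and Disarm determines Country A's mixing probability p:
  Country B's expected payoff from Arm: p·3 + (1−p)·12 = -9p + 12
  Country B's expected payoff from Disarm: p·11 + (1−p)·(-9) = 20p - 9
  -9p + 12 = 20p - 9  ⇒  -29p = -21  ⇒  p = 21/29.

p = 21/29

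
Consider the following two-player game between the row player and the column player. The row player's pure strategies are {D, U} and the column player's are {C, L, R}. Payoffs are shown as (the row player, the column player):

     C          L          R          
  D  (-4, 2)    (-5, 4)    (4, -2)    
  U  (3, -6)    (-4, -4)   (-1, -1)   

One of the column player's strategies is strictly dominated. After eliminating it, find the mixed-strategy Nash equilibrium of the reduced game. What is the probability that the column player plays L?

The column player's strategy C is strictly dominated by L: 4 > 2 and -4 > -6. Eliminate C.
In a mixed equilibrium the row player is indifferent between D and U; this condition fixes q.
  the row player's payoff to D: q·(-5) + (1−q)·4 = -9q + 4
  the row player's payoff to U: q·(-4) + (1−q)·(-1) = -3q - 1
  -9q + 4 = -3q - 1  ⇒  -6q = -5  ⇒  q = 5/6.

q = 5/6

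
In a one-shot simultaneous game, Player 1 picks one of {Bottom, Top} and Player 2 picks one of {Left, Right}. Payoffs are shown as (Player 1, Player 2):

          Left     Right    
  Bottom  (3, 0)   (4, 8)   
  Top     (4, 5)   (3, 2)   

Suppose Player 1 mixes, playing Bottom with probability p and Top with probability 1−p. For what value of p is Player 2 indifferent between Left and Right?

Set Player 2's expected payoff from Left equal to that from Right:
  Player 2's expected payoff from Left: p·0 + (1−p)·5 = -5p + 5
  Player 2's expected payoff from Right: p·8 + (1−p)·2 = 6p + 2
  -5p + 5 = 6p + 2  ⇒  -11p = -3  ⇒  p = 3/11.

p = 3/11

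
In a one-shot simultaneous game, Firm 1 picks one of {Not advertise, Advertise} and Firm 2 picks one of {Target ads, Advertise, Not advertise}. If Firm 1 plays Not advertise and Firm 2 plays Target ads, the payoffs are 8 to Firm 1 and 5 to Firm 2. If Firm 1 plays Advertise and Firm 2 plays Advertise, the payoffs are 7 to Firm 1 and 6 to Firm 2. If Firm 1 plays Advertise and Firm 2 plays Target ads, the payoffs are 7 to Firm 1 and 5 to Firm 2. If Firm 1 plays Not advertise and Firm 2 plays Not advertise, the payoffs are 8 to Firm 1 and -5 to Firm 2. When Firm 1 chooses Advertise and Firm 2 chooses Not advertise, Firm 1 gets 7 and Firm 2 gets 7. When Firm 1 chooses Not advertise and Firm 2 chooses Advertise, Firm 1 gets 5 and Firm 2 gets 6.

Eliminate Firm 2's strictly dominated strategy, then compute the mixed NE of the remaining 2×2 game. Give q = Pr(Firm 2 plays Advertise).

q = 1/3

Firm 2's strategy Target ads is strictly dominated by Advertise: 6 > 5 and 6 > 5. Eliminate Target ads.
Set Firm 1's expected payoff from Not advertise equal to that from Advertise:
  Firm 1's payoff to Not advertise: q·5 + (1−q)·8 = -3q + 8
  Firm 1's payoff to Advertise: q·7 + (1−q)·7 = 7
  -3q + 8 = 7  ⇒  -3q = -1  ⇒  q = 1/3.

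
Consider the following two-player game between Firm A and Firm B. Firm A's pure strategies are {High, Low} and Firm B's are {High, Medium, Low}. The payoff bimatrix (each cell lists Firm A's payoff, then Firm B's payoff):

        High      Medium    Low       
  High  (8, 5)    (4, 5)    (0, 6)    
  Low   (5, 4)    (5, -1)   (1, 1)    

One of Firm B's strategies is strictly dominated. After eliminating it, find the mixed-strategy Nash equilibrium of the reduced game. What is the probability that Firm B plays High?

q = 1/4

Firm B's strategy Medium is strictly dominated by Low: 6 > 5 and 1 > -1. Eliminate Medium.
Set Firm A's expected payoff from High equal to that from Low:
  Firm A's expected payoff from High: q·8 + (1−q)·0 = 8q
  Firm A's expected payoff from Low: q·5 + (1−q)·1 = 4q + 1
  8q = 4q + 1  ⇒  4q = 1  ⇒  q = 1/4.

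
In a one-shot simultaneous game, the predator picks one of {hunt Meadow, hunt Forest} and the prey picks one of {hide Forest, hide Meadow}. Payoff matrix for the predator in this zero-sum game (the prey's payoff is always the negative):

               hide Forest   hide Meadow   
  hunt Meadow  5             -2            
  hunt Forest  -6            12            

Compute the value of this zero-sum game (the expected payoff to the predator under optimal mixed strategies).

The predator's indifference between hunt Meadow and hunt Forest determines the prey's mixing probability q:
  the predator's expected payoff from hunt Meadow: q·5 + (1−q)·(-2) = 7q - 2
  the predator's expected payoff from hunt Forest: q·(-6) + (1−q)·12 = -18q + 12
  7q - 2 = -18q + 12  ⇒  25q = 14  ⇒  q = 14/25.
The value is the predator's expected payoff against this mix (using hunt Meadow): (14/25)·5 + (11/25)·(-2) = 48/25.

v = 48/25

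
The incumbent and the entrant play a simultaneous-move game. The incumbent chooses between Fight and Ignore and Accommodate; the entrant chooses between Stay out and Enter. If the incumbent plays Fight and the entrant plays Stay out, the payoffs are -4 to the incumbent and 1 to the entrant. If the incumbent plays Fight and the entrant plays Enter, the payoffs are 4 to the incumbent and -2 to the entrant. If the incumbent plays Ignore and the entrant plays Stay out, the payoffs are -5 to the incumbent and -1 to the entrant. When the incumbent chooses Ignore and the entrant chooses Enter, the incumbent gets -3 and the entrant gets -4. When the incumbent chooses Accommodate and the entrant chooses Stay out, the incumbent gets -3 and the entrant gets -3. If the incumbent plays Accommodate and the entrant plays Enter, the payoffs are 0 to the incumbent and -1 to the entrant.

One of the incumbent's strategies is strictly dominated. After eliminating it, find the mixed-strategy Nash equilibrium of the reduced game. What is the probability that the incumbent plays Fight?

p = 2/5

The incumbent's strategy Ignore is strictly dominated by Accommodate: -3 > -5 and 0 > -3. Eliminate Ignore.
For the entrant to be willing to mix, the entrant must be indifferent between Stay out and Enter, which pins down the incumbent's mix.
  the entrant's expected payoff from Stay out: p·1 + (1−p)·(-3) = 4p - 3
  the entrant's expected payoff from Enter: p·(-2) + (1−p)·(-1) = -p - 1
  4p - 3 = -p - 1  ⇒  5p = 2  ⇒  p = 2/5.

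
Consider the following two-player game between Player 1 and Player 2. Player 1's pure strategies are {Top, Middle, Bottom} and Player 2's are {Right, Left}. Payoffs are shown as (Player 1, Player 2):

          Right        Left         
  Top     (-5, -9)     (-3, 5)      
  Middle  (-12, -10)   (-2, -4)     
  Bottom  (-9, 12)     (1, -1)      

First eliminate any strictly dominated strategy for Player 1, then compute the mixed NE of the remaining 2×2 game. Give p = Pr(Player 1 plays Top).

Player 1's strategy Middle is strictly dominated by Bottom: -9 > -12 and 1 > -2. Eliminate Middle.
For Player 2 to be willing to mix, Player 2 must be indifferent between Right and Left, which pins down Player 1's mix.
  Player 2's expected payoff from Right: p·(-9) + (1−p)·12 = -21p + 12
  Player 2's expected payoff from Left: p·5 + (1−p)·(-1) = 6p - 1
  -21p + 12 = 6p - 1  ⇒  -27p = -13  ⇒  p = 13/27.

p = 13/27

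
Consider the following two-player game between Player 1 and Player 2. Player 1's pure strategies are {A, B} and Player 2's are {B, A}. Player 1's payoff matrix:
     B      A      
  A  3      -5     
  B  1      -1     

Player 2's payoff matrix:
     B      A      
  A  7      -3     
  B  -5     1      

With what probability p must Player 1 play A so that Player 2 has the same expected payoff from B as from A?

Player 1's mix must leave Player 2 indifferent between B and A.
  Player 2's expected payoff from B: p·7 + (1−p)·(-5) = 12p - 5
  Player 2's expected payoff from A: p·(-3) + (1−p)·1 = -4p + 1
  12p - 5 = -4p + 1  ⇒  16p = 6  ⇒  p = 3/8.

p = 3/8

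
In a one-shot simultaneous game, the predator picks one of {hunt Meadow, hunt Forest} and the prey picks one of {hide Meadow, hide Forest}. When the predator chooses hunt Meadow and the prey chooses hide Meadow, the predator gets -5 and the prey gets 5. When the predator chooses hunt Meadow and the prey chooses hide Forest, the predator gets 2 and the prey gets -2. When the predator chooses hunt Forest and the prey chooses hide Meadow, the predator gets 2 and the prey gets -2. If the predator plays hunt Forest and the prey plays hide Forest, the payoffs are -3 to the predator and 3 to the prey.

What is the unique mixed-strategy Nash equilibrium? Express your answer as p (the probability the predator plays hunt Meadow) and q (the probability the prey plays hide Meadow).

p = 5/12, q = 5/12

Set the prey's expected payoff from hide Meadow equal to that from hide Forest:
  the prey's payoff from hide Meadow: p·5 + (1−p)·(-2) = 7p - 2
  the prey's payoff from hide Forest: p·(-2) + (1−p)·3 = -5p + 3
  7p - 2 = -5p + 3  ⇒  12p = 5  ⇒  p = 5/12.
The predator's indifference between hunt Meadow and hunt Forest determines the prey's mixing probability q:
  the predator's payoff from hunt Meadow: q·(-5) + (1−q)·2 = -7q + 2
  the predator's payoff from hunt Forest: q·2 + (1−q)·(-3) = 5q - 3
  -7q + 2 = 5q - 3  ⇒  -12q = -5  ⇒  q = 5/12.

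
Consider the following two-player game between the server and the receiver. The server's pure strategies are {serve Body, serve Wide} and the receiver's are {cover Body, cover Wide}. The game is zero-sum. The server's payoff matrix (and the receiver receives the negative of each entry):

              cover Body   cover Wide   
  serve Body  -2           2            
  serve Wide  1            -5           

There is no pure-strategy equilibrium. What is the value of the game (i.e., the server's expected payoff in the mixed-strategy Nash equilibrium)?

v = -4/5

The receiver's mix must leave the server indifferent between serve Body and serve Wide.
  the server's payoff from serve Body: q·(-2) + (1−q)·2 = -4q + 2
  the server's payoff from serve Wide: q·1 + (1−q)·(-5) = 6q - 5
  -4q + 2 = 6q - 5  ⇒  -10q = -7  ⇒  q = 7/10.
The value is the server's expected payoff against this mix (using serve Body): (7/10)·(-2) + (3/10)·2 = -4/5.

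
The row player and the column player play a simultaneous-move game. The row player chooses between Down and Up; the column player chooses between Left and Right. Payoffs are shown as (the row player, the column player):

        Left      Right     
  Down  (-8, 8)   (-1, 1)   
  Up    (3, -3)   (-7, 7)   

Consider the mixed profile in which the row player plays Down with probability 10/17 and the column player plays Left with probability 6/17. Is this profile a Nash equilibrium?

Check the column player's indifference given the row player's mix p = 10/17:
  payoff from Left = 59/17; payoff from Right = 59/17 — equal.
Check the row player's indifference given the column player's mix q = 6/17:
  payoff from Down = -59/17; payoff from Up = -59/17 — equal.
Both players are indifferent, so neither can profitably deviate.

Yes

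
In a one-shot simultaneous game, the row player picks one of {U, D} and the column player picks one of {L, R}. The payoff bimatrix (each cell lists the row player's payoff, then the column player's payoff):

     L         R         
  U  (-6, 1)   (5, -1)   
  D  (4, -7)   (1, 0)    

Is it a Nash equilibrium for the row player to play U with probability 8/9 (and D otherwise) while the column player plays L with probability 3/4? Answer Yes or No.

No

Given the row player's mix p = 8/9, the column player's payoff from L is 1/9 but from R is -8/9. The column player strictly prefers L, so the column player would not mix.
So the proposed profile is not a Nash equilibrium.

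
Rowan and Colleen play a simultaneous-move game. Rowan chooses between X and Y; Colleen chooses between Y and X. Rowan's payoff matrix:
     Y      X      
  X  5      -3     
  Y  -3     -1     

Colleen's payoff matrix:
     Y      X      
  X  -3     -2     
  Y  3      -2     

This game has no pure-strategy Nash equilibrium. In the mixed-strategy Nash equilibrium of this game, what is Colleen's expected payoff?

-2

Colleen's indifference between Y and X determines Rowan's mixing probability p:
  Colleen's expected payoff from Y: p·(-3) + (1−p)·3 = -6p + 3
  Colleen's expected payoff from X: p·(-2) + (1−p)·(-2) = -2
  -6p + 3 = -2  ⇒  -6p = -5  ⇒  p = 5/6.
At equilibrium Colleen is indifferent across columns, so Colleen's payoff equals the payoff from Y: (5/6)·(-3) + (1/6)·3 = -2.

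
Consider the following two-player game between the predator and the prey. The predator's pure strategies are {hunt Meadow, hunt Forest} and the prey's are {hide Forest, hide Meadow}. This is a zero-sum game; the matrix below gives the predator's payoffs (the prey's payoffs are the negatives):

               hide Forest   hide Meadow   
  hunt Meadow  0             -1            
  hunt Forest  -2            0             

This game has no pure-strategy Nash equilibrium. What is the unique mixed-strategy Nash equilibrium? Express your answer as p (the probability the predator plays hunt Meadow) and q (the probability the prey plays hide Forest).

The prey's indifference between hide Forest and hide Meadow determines the predator's mixing probability p:
  the prey's payoff to hide Forest: p·0 + (1−p)·2 = -2p + 2
  the prey's payoff to hide Meadow: p·1 + (1−p)·0 = p
  -2p + 2 = p  ⇒  -3p = -2  ⇒  p = 2/3.
The predator's indifference between hunt Meadow and hunt Forest determines the prey's mixing probability q:
  the predator's payoff from hunt Meadow: q·0 + (1−q)·(-1) = q - 1
  the predator's payoff from hunt Forest: q·(-2) + (1−q)·0 = -2q
  q - 1 = -2q  ⇒  3q = 1  ⇒  q = 1/3.

p = 2/3, q = 1/3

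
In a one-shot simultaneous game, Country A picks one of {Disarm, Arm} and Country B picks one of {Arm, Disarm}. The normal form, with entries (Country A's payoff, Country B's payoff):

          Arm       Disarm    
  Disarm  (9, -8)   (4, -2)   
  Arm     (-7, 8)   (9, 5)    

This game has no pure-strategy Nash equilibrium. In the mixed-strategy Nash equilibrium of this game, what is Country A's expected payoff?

109/21

In a mixed equilibrium Country A is indifferent between Disarm and Arm; this condition fixes q.
  Country A's payoff from Disarm: q·9 + (1−q)·4 = 5q + 4
  Country A's payoff from Arm: q·(-7) + (1−q)·9 = -16q + 9
  5q + 4 = -16q + 9  ⇒  21q = 5  ⇒  q = 5/21.
At equilibrium Country A is indifferent across rows, so Country A's payoff equals the payoff from Disarm: (5/21)·9 + (16/21)·4 = 109/21.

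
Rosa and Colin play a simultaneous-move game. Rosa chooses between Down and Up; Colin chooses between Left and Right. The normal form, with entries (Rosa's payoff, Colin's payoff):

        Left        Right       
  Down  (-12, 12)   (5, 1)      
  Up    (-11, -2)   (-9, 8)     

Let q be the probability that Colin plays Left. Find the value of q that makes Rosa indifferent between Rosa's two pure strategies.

q = 14/15

Colin's mix must leave Rosa indifferent between Down and Up.
  Rosa's expected payoff from Down: q·(-12) + (1−q)·5 = -17q + 5
  Rosa's expected payoff from Up: q·(-11) + (1−q)·(-9) = -2q - 9
  -17q + 5 = -2q - 9  ⇒  -15q = -14  ⇒  q = 14/15.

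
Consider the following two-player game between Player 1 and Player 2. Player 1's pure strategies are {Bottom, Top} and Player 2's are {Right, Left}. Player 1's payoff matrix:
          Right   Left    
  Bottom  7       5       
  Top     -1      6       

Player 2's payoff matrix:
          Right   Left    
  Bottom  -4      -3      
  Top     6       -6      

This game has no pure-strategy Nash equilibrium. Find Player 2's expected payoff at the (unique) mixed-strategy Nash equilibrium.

-42/13

In a mixed equilibrium Player 2 is indifferent between Right and Left; this condition fixes p.
  Player 2's expected payoff from Right: p·(-4) + (1−p)·6 = -10p + 6
  Player 2's expected payoff from Left: p·(-3) + (1−p)·(-6) = 3p - 6
  -10p + 6 = 3p - 6  ⇒  -13p = -12  ⇒  p = 12/13.
At equilibrium Player 2 is indifferent across columns, so Player 2's payoff equals the payoff from Right: (12/13)·(-4) + (1/13)·6 = -42/13.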